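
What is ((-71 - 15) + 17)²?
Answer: 4761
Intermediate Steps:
((-71 - 15) + 17)² = (-86 + 17)² = (-69)² = 4761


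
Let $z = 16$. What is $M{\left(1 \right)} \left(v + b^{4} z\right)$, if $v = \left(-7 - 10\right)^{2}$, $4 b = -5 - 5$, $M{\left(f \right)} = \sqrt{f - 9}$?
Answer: $1828 i \sqrt{2} \approx 2585.2 i$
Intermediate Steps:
$M{\left(f \right)} = \sqrt{-9 + f}$
$b = - \frac{5}{2}$ ($b = \frac{-5 - 5}{4} = \frac{1}{4} \left(-10\right) = - \frac{5}{2} \approx -2.5$)
$v = 289$ ($v = \left(-17\right)^{2} = 289$)
$M{\left(1 \right)} \left(v + b^{4} z\right) = \sqrt{-9 + 1} \left(289 + \left(- \frac{5}{2}\right)^{4} \cdot 16\right) = \sqrt{-8} \left(289 + \frac{625}{16} \cdot 16\right) = 2 i \sqrt{2} \left(289 + 625\right) = 2 i \sqrt{2} \cdot 914 = 1828 i \sqrt{2}$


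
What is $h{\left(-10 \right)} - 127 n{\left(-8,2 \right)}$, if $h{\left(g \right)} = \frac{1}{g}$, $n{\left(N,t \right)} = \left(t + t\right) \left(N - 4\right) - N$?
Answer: $\frac{50799}{10} \approx 5079.9$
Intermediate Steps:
$n{\left(N,t \right)} = - N + 2 t \left(-4 + N\right)$ ($n{\left(N,t \right)} = 2 t \left(-4 + N\right) - N = - N + 2 t \left(-4 + N\right)$)
$h{\left(-10 \right)} - 127 n{\left(-8,2 \right)} = \frac{1}{-10} - 127 \left(\left(-1\right) \left(-8\right) - 16 + 2 \left(-8\right) 2\right) = - \frac{1}{10} - 127 \left(8 - 16 - 32\right) = - \frac{1}{10} - -5080 = - \frac{1}{10} + 5080 = \frac{50799}{10}$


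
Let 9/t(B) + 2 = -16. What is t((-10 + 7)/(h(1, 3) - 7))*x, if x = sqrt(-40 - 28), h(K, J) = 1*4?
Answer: -I*sqrt(17) ≈ -4.1231*I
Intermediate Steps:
h(K, J) = 4
t(B) = -1/2 (t(B) = 9/(-2 - 16) = 9/(-18) = 9*(-1/18) = -1/2)
x = 2*I*sqrt(17) (x = sqrt(-68) = 2*I*sqrt(17) ≈ 8.2462*I)
t((-10 + 7)/(h(1, 3) - 7))*x = -I*sqrt(17)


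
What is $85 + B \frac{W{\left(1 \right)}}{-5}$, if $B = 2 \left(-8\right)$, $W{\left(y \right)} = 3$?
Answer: $\frac{473}{5} \approx 94.6$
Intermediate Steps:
$B = -16$
$85 + B \frac{W{\left(1 \right)}}{-5} = 85 - 16 \frac{3}{-5} = 85 - 16 \cdot 3 \left(- \frac{1}{5}\right) = 85 - - \frac{48}{5} = 85 + \frac{48}{5} = \frac{473}{5}$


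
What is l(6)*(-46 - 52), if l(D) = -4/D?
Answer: 196/3 ≈ 65.333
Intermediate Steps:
l(6)*(-46 - 52) = (-4/6)*(-46 - 52) = -4*1/6*(-98) = -2/3*(-98) = 196/3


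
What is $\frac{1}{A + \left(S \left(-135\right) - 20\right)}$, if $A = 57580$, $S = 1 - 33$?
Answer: $\frac{1}{61880} \approx 1.616 \cdot 10^{-5}$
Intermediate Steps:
$S = -32$ ($S = 1 - 33 = -32$)
$\frac{1}{A + \left(S \left(-135\right) - 20\right)} = \frac{1}{57580 - -4300} = \frac{1}{57580 + \left(4320 - 20\right)} = \frac{1}{57580 + 4300} = \frac{1}{61880}$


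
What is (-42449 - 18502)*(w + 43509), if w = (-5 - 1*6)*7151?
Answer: 2142549552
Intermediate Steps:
w = -78661 (w = (-5 - 6)*7151 = -11*7151 = -78661)
(-42449 - 18502)*(w + 43509) = (-42449 - 18502)*(-78661 + 43509) = -60951*(-35152) = 2142549552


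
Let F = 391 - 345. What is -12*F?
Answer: -552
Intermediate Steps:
F = 46
-12*F = -12*46 = -552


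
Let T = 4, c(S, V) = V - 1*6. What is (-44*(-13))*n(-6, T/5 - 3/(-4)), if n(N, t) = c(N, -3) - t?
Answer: -30173/5 ≈ -6034.6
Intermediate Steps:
c(S, V) = -6 + V (c(S, V) = V - 6 = -6 + V)
n(N, t) = -9 - t (n(N, t) = (-6 - 3) - t = -9 - t)
(-44*(-13))*n(-6, T/5 - 3/(-4)) = (-44*(-13))*(-9 - (4/5 - 3/(-4))) = 572*(-9 - (4*(1/5) - 3*(-1/4))) = 572*(-9 - (4/5 + 3/4)) = 572*(-9 - 1*31/20) = 572*(-9 - 31/20) = 572*(-211/20) = -30173/5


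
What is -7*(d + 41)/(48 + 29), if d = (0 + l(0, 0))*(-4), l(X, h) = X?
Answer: -41/11 ≈ -3.7273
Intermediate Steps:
d = 0 (d = (0 + 0)*(-4) = 0*(-4) = 0)
-7*(d + 41)/(48 + 29) = -7*(0 + 41)/(48 + 29) = -287/77 = -7*41/77 = -41/11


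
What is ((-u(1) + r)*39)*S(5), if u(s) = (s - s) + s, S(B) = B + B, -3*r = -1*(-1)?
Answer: -520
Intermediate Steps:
r = -⅓ (r = -(-1)*(-1)/3 = -⅓*1 = -⅓ ≈ -0.33333)
S(B) = 2*B
u(s) = s (u(s) = 0 + s = s)
((-u(1) + r)*39)*S(5) = ((-1*1 - ⅓)*39)*(2*5) = ((-1 - ⅓)*39)*10 = -4/3*39*10 = -52*10 = -520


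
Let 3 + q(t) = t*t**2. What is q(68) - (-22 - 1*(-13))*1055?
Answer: 323924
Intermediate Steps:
q(t) = -3 + t**3 (q(t) = -3 + t*t**2 = -3 + t**3)
q(68) - (-22 - 1*(-13))*1055 = (-3 + 68**3) - (-22 - 1*(-13))*1055 = (-3 + 314432) - (-22 + 13)*1055 = 314429 - (-9)*1055 = 314429 - 1*(-9495) = 314429 + 9495 = 323924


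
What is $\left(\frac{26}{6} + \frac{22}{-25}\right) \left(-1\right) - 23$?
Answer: $- \frac{1984}{75} \approx -26.453$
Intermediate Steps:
$\left(\frac{26}{6} + \frac{22}{-25}\right) \left(-1\right) - 23 = \left(26 \cdot \frac{1}{6} + 22 \left(- \frac{1}{25}\right)\right) \left(-1\right) - 23 = \left(\frac{13}{3} - \frac{22}{25}\right) \left(-1\right) - 23 = \frac{259}{75} \left(-1\right) - 23 = - \frac{259}{75} - 23 = - \frac{1984}{75}$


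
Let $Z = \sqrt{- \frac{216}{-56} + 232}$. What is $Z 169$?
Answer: $\frac{169 \sqrt{11557}}{7} \approx 2595.4$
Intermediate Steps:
$Z = \frac{\sqrt{11557}}{7}$ ($Z = \sqrt{\left(-216\right) \left(- \frac{1}{56}\right) + 232} = \sqrt{\frac{27}{7} + 232} = \sqrt{\frac{1651}{7}} = \frac{\sqrt{11557}}{7} \approx 15.358$)
$Z 169 = \frac{\sqrt{11557}}{7} \cdot 169 = \frac{169 \sqrt{11557}}{7}$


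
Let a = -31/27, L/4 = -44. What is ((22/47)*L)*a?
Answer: 120032/1269 ≈ 94.588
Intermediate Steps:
L = -176 (L = 4*(-44) = -176)
a = -31/27 (a = -31*1/27 = -31/27 ≈ -1.1481)
((22/47)*L)*a = ((22/47)*(-176))*(-31/27) = -3872/47*(-31/27) = 120032/1269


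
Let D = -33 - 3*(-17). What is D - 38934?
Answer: -38916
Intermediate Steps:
D = 18 (D = -33 + 51 = 18)
D - 38934 = 18 - 38934 = -38916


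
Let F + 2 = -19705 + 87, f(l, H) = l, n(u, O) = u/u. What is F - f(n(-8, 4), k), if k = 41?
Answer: -19621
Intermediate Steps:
n(u, O) = 1
F = -19620 (F = -2 + (-19705 + 87) = -2 - 19618 = -19620)
F - f(n(-8, 4), k) = -19620 - 1*1 = -19620 - 1 = -19621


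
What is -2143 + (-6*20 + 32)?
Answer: -2231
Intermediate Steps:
-2143 + (-6*20 + 32) = -2143 + (-120 + 32) = -2143 - 88 = -2231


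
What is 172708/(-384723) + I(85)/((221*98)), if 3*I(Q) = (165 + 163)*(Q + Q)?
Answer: 100300244/245068551 ≈ 0.40927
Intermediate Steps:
I(Q) = 656*Q/3 (I(Q) = ((165 + 163)*(Q + Q))/3 = (328*(2*Q))/3 = (656*Q)/3 = 656*Q/3)
172708/(-384723) + I(85)/((221*98)) = 172708/(-384723) + ((656/3)*85)/((221*98)) = 172708*(-1/384723) + (55760/3)/21658 = -172708/384723 + (55760/3)*(1/21658) = -172708/384723 + 1640/1911 = 100300244/245068551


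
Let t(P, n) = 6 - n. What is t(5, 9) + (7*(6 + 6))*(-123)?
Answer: -10335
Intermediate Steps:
t(5, 9) + (7*(6 + 6))*(-123) = (6 - 1*9) + (7*(6 + 6))*(-123) = (6 - 9) + (7*12)*(-123) = -3 + 84*(-123) = -3 - 10332 = -10335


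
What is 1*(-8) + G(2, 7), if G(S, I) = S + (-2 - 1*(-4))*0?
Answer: -6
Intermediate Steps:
G(S, I) = S (G(S, I) = S + (-2 + 4)*0 = S + 2*0 = S + 0 = S)
1*(-8) + G(2, 7) = 1*(-8) + 2 = -8 + 2 = -6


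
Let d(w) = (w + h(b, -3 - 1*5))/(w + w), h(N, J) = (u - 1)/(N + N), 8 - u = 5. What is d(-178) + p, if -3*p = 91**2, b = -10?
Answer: -29475017/10680 ≈ -2759.8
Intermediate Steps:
u = 3 (u = 8 - 1*5 = 8 - 5 = 3)
h(N, J) = 1/N (h(N, J) = (3 - 1)/(N + N) = 2/((2*N)) = 2*(1/(2*N)) = 1/N)
p = -8281/3 (p = -1/3*91**2 = -1/3*8281 = -8281/3 ≈ -2760.3)
d(w) = (-1/10 + w)/(2*w) (d(w) = (w + 1/(-10))/(w + w) = (w - 1/10)/((2*w)) = (-1/10 + w)*(1/(2*w)) = (-1/10 + w)/(2*w))
d(-178) + p = (1/20)*(-1 + 10*(-178))/(-178) - 8281/3 = (1/20)*(-1/178)*(-1 - 1780) - 8281/3 = (1/20)*(-1/178)*(-1781) - 8281/3 = 1781/3560 - 8281/3 = -29475017/10680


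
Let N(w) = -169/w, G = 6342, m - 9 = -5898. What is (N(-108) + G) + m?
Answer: 49093/108 ≈ 454.56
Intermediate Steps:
m = -5889 (m = 9 - 5898 = -5889)
(N(-108) + G) + m = (-169/(-108) + 6342) - 5889 = (-169*(-1/108) + 6342) - 5889 = (169/108 + 6342) - 5889 = 685105/108 - 5889 = 49093/108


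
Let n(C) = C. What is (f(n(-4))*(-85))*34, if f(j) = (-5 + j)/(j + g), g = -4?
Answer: -13005/4 ≈ -3251.3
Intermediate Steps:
f(j) = (-5 + j)/(-4 + j) (f(j) = (-5 + j)/(j - 4) = (-5 + j)/(-4 + j))
(f(n(-4))*(-85))*34 = (((-5 - 4)/(-4 - 4))*(-85))*34 = ((-9/(-8))*(-85))*34 = (-1/8*(-9)*(-85))*34 = ((9/8)*(-85))*34 = -765/8*34 = -13005/4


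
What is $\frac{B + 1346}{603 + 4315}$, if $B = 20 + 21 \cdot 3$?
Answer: $\frac{1429}{4918} \approx 0.29057$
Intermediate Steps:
$B = 83$ ($B = 20 + 63 = 83$)
$\frac{B + 1346}{603 + 4315} = \frac{83 + 1346}{603 + 4315} = \frac{1429}{4918}$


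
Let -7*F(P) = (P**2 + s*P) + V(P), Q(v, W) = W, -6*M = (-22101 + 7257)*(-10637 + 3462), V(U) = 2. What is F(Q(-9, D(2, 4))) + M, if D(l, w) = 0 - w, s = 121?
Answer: -124256184/7 ≈ -1.7751e+7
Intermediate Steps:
D(l, w) = -w
M = -17750950 (M = -(-22101 + 7257)*(-10637 + 3462)/6 = -(-2474)*(-7175) = -1/6*106505700 = -17750950)
F(P) = -2/7 - 121*P/7 - P**2/7 (F(P) = -((P**2 + 121*P) + 2)/7 = -(2 + P**2 + 121*P)/7 = -2/7 - 121*P/7 - P**2/7)
F(Q(-9, D(2, 4))) + M = (-2/7 - (-121)*4/7 - (-1*4)**2/7) - 17750950 = (-2/7 - 121/7*(-4) - 1/7*(-4)**2) - 17750950 = (-2/7 + 484/7 - 1/7*16) - 17750950 = (-2/7 + 484/7 - 16/7) - 17750950 = 466/7 - 17750950 = -124256184/7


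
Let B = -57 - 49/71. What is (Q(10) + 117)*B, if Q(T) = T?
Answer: -520192/71 ≈ -7326.6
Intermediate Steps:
B = -4096/71 (B = -57 - 49*1/71 = -57 - 49/71 = -4096/71 ≈ -57.690)
(Q(10) + 117)*B = (10 + 117)*(-4096/71) = 127*(-4096/71) = -520192/71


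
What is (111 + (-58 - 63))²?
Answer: 100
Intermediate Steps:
(111 + (-58 - 63))² = (111 - 121)² = (-10)² = 100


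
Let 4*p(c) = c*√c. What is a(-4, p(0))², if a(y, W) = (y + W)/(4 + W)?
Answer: 1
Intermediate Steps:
p(c) = c^(3/2)/4 (p(c) = (c*√c)/4 = c^(3/2)/4)
a(y, W) = (W + y)/(4 + W)
a(-4, p(0))² = ((0^(3/2)/4 - 4)/(4 + 0^(3/2)/4))² = (((¼)*0 - 4)/(4 + (¼)*0))² = ((0 - 4)/(4 + 0))² = (-4/4)² = ((¼)*(-4))² = (-1)² = 1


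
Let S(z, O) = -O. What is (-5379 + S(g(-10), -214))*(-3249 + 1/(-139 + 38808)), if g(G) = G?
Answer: 648907770700/38669 ≈ 1.6781e+7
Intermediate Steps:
(-5379 + S(g(-10), -214))*(-3249 + 1/(-139 + 38808)) = (-5379 - 1*(-214))*(-3249 + 1/(-139 + 38808)) = (-5379 + 214)*(-3249 + 1/38669) = -5165*(-3249 + 1/38669) = -5165*(-125635580/38669) = 648907770700/38669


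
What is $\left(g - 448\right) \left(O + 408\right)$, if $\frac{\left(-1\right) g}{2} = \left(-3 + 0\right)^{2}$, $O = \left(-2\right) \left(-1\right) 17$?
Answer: $-205972$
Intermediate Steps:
$O = 34$ ($O = 2 \cdot 17 = 34$)
$g = -18$ ($g = - 2 \left(-3 + 0\right)^{2} = - 2 \left(-3\right)^{2} = \left(-2\right) 9 = -18$)
$\left(g - 448\right) \left(O + 408\right) = \left(-18 - 448\right) \left(34 + 408\right) = \left(-466\right) 442 = -205972$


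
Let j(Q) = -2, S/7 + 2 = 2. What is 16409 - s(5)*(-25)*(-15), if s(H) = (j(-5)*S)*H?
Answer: 16409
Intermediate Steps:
S = 0 (S = -14 + 7*2 = -14 + 14 = 0)
s(H) = 0 (s(H) = (-2*0)*H = 0*H = 0)
16409 - s(5)*(-25)*(-15) = 16409 - 0*(-25)*(-15) = 16409 - 0*(-15) = 16409 - 1*0 = 16409 + 0 = 16409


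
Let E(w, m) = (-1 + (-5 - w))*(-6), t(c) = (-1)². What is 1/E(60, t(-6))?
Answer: 1/396 ≈ 0.0025253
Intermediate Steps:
t(c) = 1
E(w, m) = 36 + 6*w (E(w, m) = (-6 - w)*(-6) = 36 + 6*w)
1/E(60, t(-6)) = 1/(36 + 6*60) = 1/(36 + 360) = 1/396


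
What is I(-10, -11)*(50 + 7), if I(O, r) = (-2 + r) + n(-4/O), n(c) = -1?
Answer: -798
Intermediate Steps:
I(O, r) = -3 + r (I(O, r) = (-2 + r) - 1 = -3 + r)
I(-10, -11)*(50 + 7) = (-3 - 11)*(50 + 7) = -14*57 = -798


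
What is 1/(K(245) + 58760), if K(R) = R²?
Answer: 1/118785 ≈ 8.4186e-6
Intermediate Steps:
1/(K(245) + 58760) = 1/(245² + 58760) = 1/(60025 + 58760) = 1/118785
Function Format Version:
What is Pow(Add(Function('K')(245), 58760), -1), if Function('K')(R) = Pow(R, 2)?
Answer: Rational(1, 118785) ≈ 8.4186e-6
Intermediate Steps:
Pow(Add(Function('K')(245), 58760), -1) = Pow(Add(Pow(245, 2), 58760), -1) = Pow(Add(60025, 58760), -1) = Pow(118785, -1) = Rational(1, 118785)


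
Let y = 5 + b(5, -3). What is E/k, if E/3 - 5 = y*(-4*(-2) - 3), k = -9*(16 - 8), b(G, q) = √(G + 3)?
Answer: -5/4 - 5*√2/12 ≈ -1.8393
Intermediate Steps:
b(G, q) = √(3 + G)
y = 5 + 2*√2 (y = 5 + √(3 + 5) = 5 + √8 = 5 + 2*√2 ≈ 7.8284)
k = -72 (k = -9*8 = -72)
E = 90 + 30*√2 (E = 15 + 3*((5 + 2*√2)*(-4*(-2) - 3)) = 15 + 3*((5 + 2*√2)*(8 - 3)) = 15 + 3*((5 + 2*√2)*5) = 15 + 3*(25 + 10*√2) = 15 + (75 + 30*√2) = 90 + 30*√2 ≈ 132.43)
E/k = (90 + 30*√2)/(-72) = (90 + 30*√2)*(-1/72) = -5/4 - 5*√2/12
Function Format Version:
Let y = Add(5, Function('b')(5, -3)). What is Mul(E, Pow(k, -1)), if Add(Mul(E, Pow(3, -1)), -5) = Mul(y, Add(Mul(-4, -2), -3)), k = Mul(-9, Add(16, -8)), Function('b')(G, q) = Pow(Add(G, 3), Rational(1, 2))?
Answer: Add(Rational(-5, 4), Mul(Rational(-5, 12), Pow(2, Rational(1, 2)))) ≈ -1.8393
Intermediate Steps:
Function('b')(G, q) = Pow(Add(3, G), Rational(1, 2))
y = Add(5, Mul(2, Pow(2, Rational(1, 2)))) (y = Add(5, Pow(Add(3, 5), Rational(1, 2))) = Add(5, Pow(8, Rational(1, 2))) = Add(5, Mul(2, Pow(2, Rational(1, 2)))) ≈ 7.8284)
k = -72 (k = Mul(-9, 8) = -72)
E = Add(90, Mul(30, Pow(2, Rational(1, 2)))) (E = Add(15, Mul(3, Mul(Add(5, Mul(2, Pow(2, Rational(1, 2)))), Add(Mul(-4, -2), -3)))) = Add(15, Mul(3, Mul(Add(5, Mul(2, Pow(2, Rational(1, 2)))), Add(8, -3)))) = Add(15, Mul(3, Mul(Add(5, Mul(2, Pow(2, Rational(1, 2)))), 5))) = Add(15, Mul(3, Add(25, Mul(10, Pow(2, Rational(1, 2)))))) = Add(15, Add(75, Mul(30, Pow(2, Rational(1, 2))))) = Add(90, Mul(30, Pow(2, Rational(1, 2)))) ≈ 132.43)
Mul(E, Pow(k, -1)) = Mul(Add(90, Mul(30, Pow(2, Rational(1, 2)))), Pow(-72, -1)) = Mul(Add(90, Mul(30, Pow(2, Rational(1, 2)))), Rational(-1, 72)) = Add(Rational(-5, 4), Mul(Rational(-5, 12), Pow(2, Rational(1, 2))))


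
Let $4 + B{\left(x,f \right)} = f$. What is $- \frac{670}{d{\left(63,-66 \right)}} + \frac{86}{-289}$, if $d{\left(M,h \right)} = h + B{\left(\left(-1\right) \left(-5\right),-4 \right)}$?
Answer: $\frac{93633}{10693} \approx 8.7565$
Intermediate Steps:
$B{\left(x,f \right)} = -4 + f$
$d{\left(M,h \right)} = -8 + h$ ($d{\left(M,h \right)} = h - 8 = -8 + h$)
$- \frac{670}{d{\left(63,-66 \right)}} + \frac{86}{-289} = - \frac{670}{-8 - 66} + \frac{86}{-289} = - \frac{670}{-74} + 86 \left(- \frac{1}{289}\right) = \left(-670\right) \left(- \frac{1}{74}\right) - \frac{86}{289} = \frac{335}{37} - \frac{86}{289} = \frac{93633}{10693}$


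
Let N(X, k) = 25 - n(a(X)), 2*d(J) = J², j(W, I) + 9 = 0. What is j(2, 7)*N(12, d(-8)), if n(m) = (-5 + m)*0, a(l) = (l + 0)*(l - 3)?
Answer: -225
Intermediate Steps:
j(W, I) = -9 (j(W, I) = -9 + 0 = -9)
d(J) = J²/2
a(l) = l*(-3 + l)
n(m) = 0
N(X, k) = 25 (N(X, k) = 25 - 1*0 = 25 + 0 = 25)
j(2, 7)*N(12, d(-8)) = -9*25 = -225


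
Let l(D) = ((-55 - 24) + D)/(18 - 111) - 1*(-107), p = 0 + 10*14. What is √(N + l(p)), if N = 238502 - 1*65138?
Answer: √1500345006/93 ≈ 416.50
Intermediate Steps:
N = 173364 (N = 238502 - 65138 = 173364)
p = 140 (p = 0 + 140 = 140)
l(D) = 10030/93 - D/93 (l(D) = (-79 + D)/(-93) + 107 = (-79 + D)*(-1/93) + 107 = (79/93 - D/93) + 107 = 10030/93 - D/93)
√(N + l(p)) = √(173364 + (10030/93 - 1/93*140)) = √(173364 + (10030/93 - 140/93)) = √(173364 + 9890/93) = √(16132742/93) = √1500345006/93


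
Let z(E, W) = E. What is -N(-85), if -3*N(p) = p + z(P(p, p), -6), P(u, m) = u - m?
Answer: -85/3 ≈ -28.333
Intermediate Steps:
N(p) = -p/3 (N(p) = -(p + (p - p))/3 = -(p + 0)/3 = -p/3)
-N(-85) = -(-1)*(-85)/3 = -1*85/3 = -85/3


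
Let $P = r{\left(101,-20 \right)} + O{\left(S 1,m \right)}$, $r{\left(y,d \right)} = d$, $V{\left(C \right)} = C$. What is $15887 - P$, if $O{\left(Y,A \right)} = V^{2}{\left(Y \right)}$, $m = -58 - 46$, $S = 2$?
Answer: $15903$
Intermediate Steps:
$m = -104$ ($m = -58 - 46 = -104$)
$O{\left(Y,A \right)} = Y^{2}$
$P = -16$ ($P = -20 + \left(2 \cdot 1\right)^{2} = -20 + 2^{2} = -20 + 4 = -16$)
$15887 - P = 15887 - -16 = 15887 + 16 = 15903$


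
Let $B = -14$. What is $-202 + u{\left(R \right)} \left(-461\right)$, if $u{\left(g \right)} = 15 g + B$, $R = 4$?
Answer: $-21408$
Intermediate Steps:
$u{\left(g \right)} = -14 + 15 g$ ($u{\left(g \right)} = 15 g - 14 = -14 + 15 g$)
$-202 + u{\left(R \right)} \left(-461\right) = -202 + \left(-14 + 15 \cdot 4\right) \left(-461\right) = -202 + \left(-14 + 60\right) \left(-461\right) = -202 + 46 \left(-461\right) = -202 - 21206 = -21408$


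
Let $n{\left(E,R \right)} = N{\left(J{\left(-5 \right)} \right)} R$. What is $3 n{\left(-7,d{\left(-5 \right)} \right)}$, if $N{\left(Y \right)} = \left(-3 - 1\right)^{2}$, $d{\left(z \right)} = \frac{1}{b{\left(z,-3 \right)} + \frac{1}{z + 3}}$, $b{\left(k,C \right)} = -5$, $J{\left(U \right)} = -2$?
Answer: $- \frac{96}{11} \approx -8.7273$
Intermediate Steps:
$d{\left(z \right)} = \frac{1}{-5 + \frac{1}{3 + z}}$ ($d{\left(z \right)} = \frac{1}{-5 + \frac{1}{z + 3}} = \frac{1}{-5 + \frac{1}{3 + z}}$)
$N{\left(Y \right)} = 16$ ($N{\left(Y \right)} = \left(-4\right)^{2} = 16$)
$n{\left(E,R \right)} = 16 R$
$3 n{\left(-7,d{\left(-5 \right)} \right)} = 3 \cdot 16 \frac{3 - 5}{-14 - -25} = 3 \cdot 16 \frac{1}{-14 + 25} \left(-2\right) = 3 \cdot 16 \cdot \frac{1}{11} \left(-2\right) = 3 \cdot 16 \left(- \frac{2}{11}\right) = 3 \left(- \frac{32}{11}\right) = - \frac{96}{11}$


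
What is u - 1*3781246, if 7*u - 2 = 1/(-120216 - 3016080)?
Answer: -83013740661121/21954072 ≈ -3.7812e+6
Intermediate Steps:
u = 6272591/21954072 (u = 2/7 + 1/(7*(-120216 - 3016080)) = 2/7 + (1/7)/(-3136296) = 2/7 + (1/7)*(-1/3136296) = 2/7 - 1/21954072 = 6272591/21954072 ≈ 0.28571)
u - 1*3781246 = 6272591/21954072 - 1*3781246 = 6272591/21954072 - 3781246 = -83013740661121/21954072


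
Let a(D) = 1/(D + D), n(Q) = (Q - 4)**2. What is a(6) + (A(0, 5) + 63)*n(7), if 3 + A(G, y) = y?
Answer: 7021/12 ≈ 585.08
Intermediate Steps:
n(Q) = (-4 + Q)**2
A(G, y) = -3 + y
a(D) = 1/(2*D)
a(6) + (A(0, 5) + 63)*n(7) = (1/2)/6 + ((-3 + 5) + 63)*(-4 + 7)**2 = (1/2)*(1/6) + (2 + 63)*3**2 = 1/12 + 65*9 = 1/12 + 585 = 7021/12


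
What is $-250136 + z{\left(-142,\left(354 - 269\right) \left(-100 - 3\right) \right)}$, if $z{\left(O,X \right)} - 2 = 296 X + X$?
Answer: $-2850369$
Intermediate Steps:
$z{\left(O,X \right)} = 2 + 297 X$ ($z{\left(O,X \right)} = 2 + \left(296 X + X\right) = 2 + 297 X$)
$-250136 + z{\left(-142,\left(354 - 269\right) \left(-100 - 3\right) \right)} = -250136 + \left(2 + 297 \left(354 - 269\right) \left(-100 - 3\right)\right) = -250136 + \left(2 + 297 \cdot 85 \left(-103\right)\right) = -250136 + \left(2 + 297 \left(-8755\right)\right) = -250136 + \left(2 - 2600235\right) = -250136 - 2600233 = -2850369$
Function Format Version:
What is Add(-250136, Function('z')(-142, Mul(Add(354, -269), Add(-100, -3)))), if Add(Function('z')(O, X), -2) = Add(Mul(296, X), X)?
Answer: -2850369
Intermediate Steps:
Function('z')(O, X) = Add(2, Mul(297, X)) (Function('z')(O, X) = Add(2, Add(Mul(296, X), X)) = Add(2, Mul(297, X)))
Add(-250136, Function('z')(-142, Mul(Add(354, -269), Add(-100, -3)))) = Add(-250136, Add(2, Mul(297, Mul(Add(354, -269), Add(-100, -3))))) = Add(-250136, Add(2, Mul(297, Mul(85, -103)))) = Add(-250136, Add(2, Mul(297, -8755))) = Add(-250136, Add(2, -2600235)) = Add(-250136, -2600233) = -2850369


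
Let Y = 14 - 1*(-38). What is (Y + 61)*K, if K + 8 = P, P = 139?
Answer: 14803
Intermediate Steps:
K = 131 (K = -8 + 139 = 131)
Y = 52 (Y = 14 + 38 = 52)
(Y + 61)*K = (52 + 61)*131 = 113*131 = 14803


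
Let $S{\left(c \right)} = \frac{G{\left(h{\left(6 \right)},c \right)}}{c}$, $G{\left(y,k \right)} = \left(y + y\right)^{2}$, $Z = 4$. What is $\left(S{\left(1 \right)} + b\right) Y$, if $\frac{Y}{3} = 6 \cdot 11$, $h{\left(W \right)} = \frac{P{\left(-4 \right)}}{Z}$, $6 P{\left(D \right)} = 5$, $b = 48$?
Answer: $\frac{76307}{8} \approx 9538.4$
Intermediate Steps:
$P{\left(D \right)} = \frac{5}{6}$ ($P{\left(D \right)} = \frac{1}{6} \cdot 5 = \frac{5}{6}$)
$h{\left(W \right)} = \frac{5}{24}$ ($h{\left(W \right)} = \frac{5}{6 \cdot 4} = \frac{5}{6} \cdot \frac{1}{4} = \frac{5}{24}$)
$G{\left(y,k \right)} = 4 y^{2}$ ($G{\left(y,k \right)} = \left(2 y\right)^{2} = 4 y^{2}$)
$S{\left(c \right)} = \frac{25}{144 c}$ ($S{\left(c \right)} = \frac{4 \left(\frac{5}{24}\right)^{2}}{c} = \frac{4 \cdot \frac{25}{576}}{c} = \frac{25}{144 c}$)
$Y = 198$ ($Y = 3 \cdot 6 \cdot 11 = 3 \cdot 66 = 198$)
$\left(S{\left(1 \right)} + b\right) Y = \left(\frac{25}{144 \cdot 1} + 48\right) 198 = \left(\frac{25}{144} \cdot 1 + 48\right) 198 = \left(\frac{25}{144} + 48\right) 198 = \frac{6937}{144} \cdot 198 = \frac{76307}{8}$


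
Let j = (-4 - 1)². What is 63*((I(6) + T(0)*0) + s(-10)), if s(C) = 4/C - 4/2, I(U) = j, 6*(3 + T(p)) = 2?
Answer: 7119/5 ≈ 1423.8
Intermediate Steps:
T(p) = -8/3 (T(p) = -3 + (⅙)*2 = -3 + ⅓ = -8/3)
j = 25 (j = (-5)² = 25)
I(U) = 25
s(C) = -2 + 4/C (s(C) = 4/C - 4*½ = 4/C - 2 = -2 + 4/C)
63*((I(6) + T(0)*0) + s(-10)) = 63*((25 - 8/3*0) + (-2 + 4/(-10))) = 63*((25 + 0) + (-2 + 4*(-⅒))) = 63*(25 + (-2 - ⅖)) = 63*(25 - 12/5) = 63*(113/5) = 7119/5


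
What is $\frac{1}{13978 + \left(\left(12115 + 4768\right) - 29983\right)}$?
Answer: $\frac{1}{878} \approx 0.001139$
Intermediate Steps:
$\frac{1}{13978 + \left(\left(12115 + 4768\right) - 29983\right)} = \frac{1}{13978 + \left(16883 - 29983\right)} = \frac{1}{13978 - 13100} = \frac{1}{878}$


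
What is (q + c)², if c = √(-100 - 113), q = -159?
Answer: (159 - I*√213)² ≈ 25068.0 - 4641.1*I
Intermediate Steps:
c = I*√213 (c = √(-213) = I*√213 ≈ 14.595*I)
(q + c)² = (-159 + I*√213)²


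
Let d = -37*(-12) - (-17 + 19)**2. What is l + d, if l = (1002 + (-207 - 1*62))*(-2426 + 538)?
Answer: -1383464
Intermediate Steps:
l = -1383904 (l = (1002 + (-207 - 62))*(-1888) = (1002 - 269)*(-1888) = 733*(-1888) = -1383904)
d = 440 (d = 444 - 1*2**2 = 444 - 1*4 = 444 - 4 = 440)
l + d = -1383904 + 440 = -1383464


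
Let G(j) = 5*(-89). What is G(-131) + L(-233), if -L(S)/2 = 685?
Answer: -1815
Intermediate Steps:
G(j) = -445
L(S) = -1370 (L(S) = -2*685 = -1370)
G(-131) + L(-233) = -445 - 1370 = -1815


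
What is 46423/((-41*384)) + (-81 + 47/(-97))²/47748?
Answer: -552012831487/196476780928 ≈ -2.8096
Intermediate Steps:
46423/((-41*384)) + (-81 + 47/(-97))²/47748 = 46423/(-15744) + (-81 + 47*(-1/97))²*(1/47748) = 46423*(-1/15744) + (-81 - 47/97)²*(1/47748) = -46423/15744 + (-7904/97)²*(1/47748) = -46423/15744 + (62473216/9409)*(1/47748) = -46423/15744 + 15618304/112315233 = -552012831487/196476780928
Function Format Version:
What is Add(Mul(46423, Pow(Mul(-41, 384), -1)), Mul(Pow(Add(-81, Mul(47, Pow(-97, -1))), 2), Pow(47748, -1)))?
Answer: Rational(-552012831487, 196476780928) ≈ -2.8096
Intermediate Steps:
Add(Mul(46423, Pow(Mul(-41, 384), -1)), Mul(Pow(Add(-81, Mul(47, Pow(-97, -1))), 2), Pow(47748, -1))) = Add(Mul(46423, Pow(-15744, -1)), Mul(Pow(Add(-81, Mul(47, Rational(-1, 97))), 2), Rational(1, 47748))) = Add(Mul(46423, Rational(-1, 15744)), Mul(Pow(Add(-81, Rational(-47, 97)), 2), Rational(1, 47748))) = Add(Rational(-46423, 15744), Mul(Pow(Rational(-7904, 97), 2), Rational(1, 47748))) = Add(Rational(-46423, 15744), Mul(Rational(62473216, 9409), Rational(1, 47748))) = Add(Rational(-46423, 15744), Rational(15618304, 112315233)) = Rational(-552012831487, 196476780928)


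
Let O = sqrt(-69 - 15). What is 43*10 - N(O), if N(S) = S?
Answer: 430 - 2*I*sqrt(21) ≈ 430.0 - 9.1651*I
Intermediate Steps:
O = 2*I*sqrt(21) (O = sqrt(-84) = 2*I*sqrt(21) ≈ 9.1651*I)
43*10 - N(O) = 43*10 - 2*I*sqrt(21) = 430 - 2*I*sqrt(21)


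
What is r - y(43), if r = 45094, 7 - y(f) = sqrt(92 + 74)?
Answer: 45087 + sqrt(166) ≈ 45100.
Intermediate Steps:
y(f) = 7 - sqrt(166) (y(f) = 7 - sqrt(92 + 74) = 7 - sqrt(166))
r - y(43) = 45094 - (7 - sqrt(166)) = 45094 + (-7 + sqrt(166)) = 45087 + sqrt(166)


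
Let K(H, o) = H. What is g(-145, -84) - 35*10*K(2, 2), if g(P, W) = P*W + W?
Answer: 11396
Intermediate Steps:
g(P, W) = W + P*W
g(-145, -84) - 35*10*K(2, 2) = -84*(1 - 145) - 35*10*2 = -84*(-144) - 350*2 = 12096 - 1*700 = 12096 - 700 = 11396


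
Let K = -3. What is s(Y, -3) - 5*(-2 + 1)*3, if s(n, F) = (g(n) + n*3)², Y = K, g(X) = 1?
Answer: 79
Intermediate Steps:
Y = -3
s(n, F) = (1 + 3*n)² (s(n, F) = (1 + n*3)² = (1 + 3*n)²)
s(Y, -3) - 5*(-2 + 1)*3 = (1 + 3*(-3))² - 5*(-2 + 1)*3 = (1 - 9)² - 5*(-1)*3 = (-8)² + 5*3 = 64 + 15 = 79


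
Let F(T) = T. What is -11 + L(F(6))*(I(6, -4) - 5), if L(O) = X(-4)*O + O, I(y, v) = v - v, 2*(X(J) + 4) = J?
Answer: 139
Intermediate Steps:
X(J) = -4 + J/2
I(y, v) = 0
L(O) = -5*O (L(O) = (-4 + (½)*(-4))*O + O = (-4 - 2)*O + O = -6*O + O = -5*O)
-11 + L(F(6))*(I(6, -4) - 5) = -11 + (-5*6)*(0 - 5) = -11 - 30*(-5) = -11 + 150 = 139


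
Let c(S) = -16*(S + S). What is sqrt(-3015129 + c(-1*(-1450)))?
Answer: I*sqrt(3061529) ≈ 1749.7*I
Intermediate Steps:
c(S) = -32*S
sqrt(-3015129 + c(-1*(-1450))) = sqrt(-3015129 - (-32)*(-1450)) = sqrt(-3015129 - 32*1450) = sqrt(-3015129 - 46400) = sqrt(-3061529) = I*sqrt(3061529)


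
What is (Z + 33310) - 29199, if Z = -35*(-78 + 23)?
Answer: 6036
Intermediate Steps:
Z = 1925 (Z = -35*(-55) = 1925)
(Z + 33310) - 29199 = (1925 + 33310) - 29199 = 35235 - 29199 = 6036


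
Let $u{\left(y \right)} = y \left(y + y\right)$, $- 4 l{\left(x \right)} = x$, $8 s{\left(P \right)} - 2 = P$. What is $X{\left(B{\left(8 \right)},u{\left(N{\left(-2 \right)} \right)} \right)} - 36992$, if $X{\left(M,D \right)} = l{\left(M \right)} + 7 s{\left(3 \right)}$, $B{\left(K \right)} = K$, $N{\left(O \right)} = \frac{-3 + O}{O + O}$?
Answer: $- \frac{295917}{8} \approx -36990.0$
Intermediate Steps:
$s{\left(P \right)} = \frac{1}{4} + \frac{P}{8}$
$N{\left(O \right)} = \frac{-3 + O}{2 O}$
$l{\left(x \right)} = - \frac{x}{4}$
$u{\left(y \right)} = 2 y^{2}$ ($u{\left(y \right)} = y 2 y = 2 y^{2}$)
$X{\left(M,D \right)} = \frac{35}{8} - \frac{M}{4}$ ($X{\left(M,D \right)} = - \frac{M}{4} + 7 \left(\frac{1}{4} + \frac{1}{8} \cdot 3\right) = - \frac{M}{4} + 7 \left(\frac{1}{4} + \frac{3}{8}\right) = - \frac{M}{4} + 7 \cdot \frac{5}{8} = - \frac{M}{4} + \frac{35}{8} = \frac{35}{8} - \frac{M}{4}$)
$X{\left(B{\left(8 \right)},u{\left(N{\left(-2 \right)} \right)} \right)} - 36992 = \left(\frac{35}{8} - 2\right) - 36992 = \frac{19}{8} - 36992 = - \frac{295917}{8}$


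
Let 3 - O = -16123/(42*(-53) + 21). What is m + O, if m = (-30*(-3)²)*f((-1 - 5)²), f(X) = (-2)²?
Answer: -2390908/2205 ≈ -1084.3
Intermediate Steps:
O = -9508/2205 (O = 3 - (-16123)/(42*(-53) + 21) = 3 - (-16123)/(-2226 + 21) = 3 - (-16123)/(-2205) = 3 - (-16123)*(-1)/2205 = 3 - 1*16123/2205 = 3 - 16123/2205 = -9508/2205 ≈ -4.3120)
f(X) = 4
m = -1080 (m = -30*(-3)²*4 = -30*9*4 = -270*4 = -1080)
m + O = -1080 - 9508/2205 = -2390908/2205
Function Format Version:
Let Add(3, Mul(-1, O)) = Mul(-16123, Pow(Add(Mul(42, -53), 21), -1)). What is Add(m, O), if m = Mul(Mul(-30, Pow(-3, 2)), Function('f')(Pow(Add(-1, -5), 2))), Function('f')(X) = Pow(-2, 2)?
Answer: Rational(-2390908, 2205) ≈ -1084.3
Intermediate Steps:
O = Rational(-9508, 2205) (O = Add(3, Mul(-1, Mul(-16123, Pow(Add(Mul(42, -53), 21), -1)))) = Add(3, Mul(-1, Mul(-16123, Pow(Add(-2226, 21), -1)))) = Add(3, Mul(-1, Mul(-16123, Pow(-2205, -1)))) = Add(3, Mul(-1, Mul(-16123, Rational(-1, 2205)))) = Add(3, Mul(-1, Rational(16123, 2205))) = Add(3, Rational(-16123, 2205)) = Rational(-9508, 2205) ≈ -4.3120)
Function('f')(X) = 4
m = -1080 (m = Mul(Mul(-30, Pow(-3, 2)), 4) = Mul(Mul(-30, 9), 4) = Mul(-270, 4) = -1080)
Add(m, O) = Add(-1080, Rational(-9508, 2205)) = Rational(-2390908, 2205)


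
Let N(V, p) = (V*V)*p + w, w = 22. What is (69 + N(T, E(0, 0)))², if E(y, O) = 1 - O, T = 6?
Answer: 16129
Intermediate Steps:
N(V, p) = 22 + p*V² (N(V, p) = (V*V)*p + 22 = V²*p + 22 = p*V² + 22 = 22 + p*V²)
(69 + N(T, E(0, 0)))² = (69 + (22 + (1 - 1*0)*6²))² = (69 + (22 + (1 + 0)*36))² = (69 + (22 + 1*36))² = (69 + (22 + 36))² = (69 + 58)² = 127² = 16129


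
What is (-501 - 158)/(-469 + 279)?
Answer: 659/190 ≈ 3.4684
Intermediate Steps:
(-501 - 158)/(-469 + 279) = -659/(-190) = -659*(-1/190) = 659/190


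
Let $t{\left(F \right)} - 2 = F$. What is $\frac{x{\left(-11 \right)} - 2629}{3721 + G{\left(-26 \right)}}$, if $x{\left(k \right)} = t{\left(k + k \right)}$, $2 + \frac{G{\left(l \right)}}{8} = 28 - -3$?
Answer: $- \frac{2649}{3953} \approx -0.67012$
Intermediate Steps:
$G{\left(l \right)} = 232$ ($G{\left(l \right)} = -16 + 8 \left(28 - -3\right) = -16 + 8 \left(28 + 3\right) = -16 + 8 \cdot 31 = -16 + 248 = 232$)
$t{\left(F \right)} = 2 + F$
$x{\left(k \right)} = 2 + 2 k$ ($x{\left(k \right)} = 2 + \left(k + k\right) = 2 + 2 k$)
$\frac{x{\left(-11 \right)} - 2629}{3721 + G{\left(-26 \right)}} = \frac{\left(2 + 2 \left(-11\right)\right) - 2629}{3721 + 232} = \frac{\left(2 - 22\right) - 2629}{3953} = \left(-20 - 2629\right) \frac{1}{3953} = \left(-2649\right) \frac{1}{3953} = - \frac{2649}{3953}$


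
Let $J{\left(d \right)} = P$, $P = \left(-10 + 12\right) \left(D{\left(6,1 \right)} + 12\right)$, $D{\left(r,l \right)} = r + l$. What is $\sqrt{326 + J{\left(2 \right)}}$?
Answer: $2 \sqrt{91} \approx 19.079$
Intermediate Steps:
$D{\left(r,l \right)} = l + r$
$P = 38$ ($P = \left(-10 + 12\right) \left(\left(1 + 6\right) + 12\right) = 2 \left(7 + 12\right) = 2 \cdot 19 = 38$)
$J{\left(d \right)} = 38$
$\sqrt{326 + J{\left(2 \right)}} = \sqrt{326 + 38} = \sqrt{364} = 2 \sqrt{91}$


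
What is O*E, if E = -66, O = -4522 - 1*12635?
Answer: 1132362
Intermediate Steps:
O = -17157 (O = -4522 - 12635 = -17157)
O*E = -17157*(-66) = 1132362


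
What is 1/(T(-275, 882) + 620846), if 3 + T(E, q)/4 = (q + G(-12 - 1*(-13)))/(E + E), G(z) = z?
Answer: 275/170727584 ≈ 1.6108e-6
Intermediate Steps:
T(E, q) = -12 + 2*(1 + q)/E (T(E, q) = -12 + 4*((q + (-12 - 1*(-13)))/(E + E)) = -12 + 4*((q + (-12 + 13))/((2*E))) = -12 + 4*((q + 1)*(1/(2*E))) = -12 + 4*((1 + q)*(1/(2*E))) = -12 + 4*((1 + q)/(2*E)) = -12 + 2*(1 + q)/E)
1/(T(-275, 882) + 620846) = 1/(2*(1 + 882 - 6*(-275))/(-275) + 620846) = 1/(2*(-1/275)*(1 + 882 + 1650) + 620846) = 1/(2*(-1/275)*2533 + 620846) = 1/(-5066/275 + 620846) = 1/(170727584/275) = 275/170727584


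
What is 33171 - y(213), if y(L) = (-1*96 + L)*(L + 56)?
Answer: 1698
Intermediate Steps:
y(L) = (-96 + L)*(56 + L)
33171 - y(213) = 33171 - (-5376 + 213**2 - 40*213) = 33171 - (-5376 + 45369 - 8520) = 33171 - 1*31473 = 33171 - 31473 = 1698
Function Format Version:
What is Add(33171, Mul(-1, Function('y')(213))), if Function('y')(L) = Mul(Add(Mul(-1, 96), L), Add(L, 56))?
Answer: 1698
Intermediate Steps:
Function('y')(L) = Mul(Add(-96, L), Add(56, L))
Add(33171, Mul(-1, Function('y')(213))) = Add(33171, Mul(-1, Add(-5376, Pow(213, 2), Mul(-40, 213)))) = Add(33171, Mul(-1, Add(-5376, 45369, -8520))) = Add(33171, Mul(-1, 31473)) = Add(33171, -31473) = 1698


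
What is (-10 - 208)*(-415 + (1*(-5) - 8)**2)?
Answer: 53628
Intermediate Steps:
(-10 - 208)*(-415 + (1*(-5) - 8)**2) = -218*(-415 + (-5 - 8)**2) = -218*(-415 + (-13)**2) = -218*(-415 + 169) = -218*(-246) = 53628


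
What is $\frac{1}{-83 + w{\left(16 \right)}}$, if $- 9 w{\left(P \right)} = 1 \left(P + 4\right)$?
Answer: $- \frac{9}{767} \approx -0.011734$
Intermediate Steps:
$w{\left(P \right)} = - \frac{4}{9} - \frac{P}{9}$ ($w{\left(P \right)} = - \frac{1 \left(P + 4\right)}{9} = - \frac{1 \left(4 + P\right)}{9} = - \frac{4 + P}{9} = - \frac{4}{9} - \frac{P}{9}$)
$\frac{1}{-83 + w{\left(16 \right)}} = \frac{1}{-83 - \frac{20}{9}} = \frac{1}{- \frac{767}{9}} = - \frac{9}{767}$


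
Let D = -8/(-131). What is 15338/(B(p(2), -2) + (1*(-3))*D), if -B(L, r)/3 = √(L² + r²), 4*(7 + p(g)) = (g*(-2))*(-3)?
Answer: 4018556/257367 - 131607709*√5/257367 ≈ -1127.8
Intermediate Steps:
D = 8/131 (D = -8*(-1/131) = 8/131 ≈ 0.061069)
p(g) = -7 + 3*g/2 (p(g) = -7 + ((g*(-2))*(-3))/4 = -7 + (-2*g*(-3))/4 = -7 + (6*g)/4 = -7 + 3*g/2)
B(L, r) = -3*√(L² + r²)
15338/(B(p(2), -2) + (1*(-3))*D) = 15338/(-3*√((-7 + (3/2)*2)² + (-2)²) + (1*(-3))*(8/131)) = 15338/(-3*√((-7 + 3)² + 4) - 3*8/131) = 15338/(-3*√((-4)² + 4) - 24/131) = 15338/(-3*√(16 + 4) - 24/131) = 15338/(-6*√5 - 24/131) = 15338/(-24/131 - 6*√5)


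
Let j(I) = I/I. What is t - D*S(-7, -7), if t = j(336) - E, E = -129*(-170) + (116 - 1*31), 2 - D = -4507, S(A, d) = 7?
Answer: -53577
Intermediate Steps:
D = 4509 (D = 2 - 1*(-4507) = 2 + 4507 = 4509)
j(I) = 1
E = 22015 (E = 21930 + (116 - 31) = 21930 + 85 = 22015)
t = -22014 (t = 1 - 1*22015 = 1 - 22015 = -22014)
t - D*S(-7, -7) = -22014 - 4509*7 = -22014 - 1*31563 = -22014 - 31563 = -53577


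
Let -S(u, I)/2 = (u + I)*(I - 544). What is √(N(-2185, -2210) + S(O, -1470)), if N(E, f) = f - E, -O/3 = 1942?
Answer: I*√29388313 ≈ 5421.1*I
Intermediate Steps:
O = -5826 (O = -3*1942 = -5826)
S(u, I) = -2*(-544 + I)*(I + u) (S(u, I) = -2*(u + I)*(I - 544) = -2*(I + u)*(-544 + I) = -2*(-544 + I)*(I + u))
√(N(-2185, -2210) + S(O, -1470)) = √((-2210 - 1*(-2185)) + (-2*(-1470)² + 1088*(-1470) + 1088*(-5826) - 2*(-1470)*(-5826))) = √((-2210 + 2185) + (-2*2160900 - 1599360 - 6338688 - 17128440)) = √(-25 + (-4321800 - 1599360 - 6338688 - 17128440)) = √(-25 - 29388288) = √(-29388313) = I*√29388313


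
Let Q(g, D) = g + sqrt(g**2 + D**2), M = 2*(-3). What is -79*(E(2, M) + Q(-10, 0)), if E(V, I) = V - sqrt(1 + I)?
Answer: -158 + 79*I*sqrt(5) ≈ -158.0 + 176.65*I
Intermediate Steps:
M = -6
Q(g, D) = g + sqrt(D**2 + g**2)
-79*(E(2, M) + Q(-10, 0)) = -79*((2 - sqrt(1 - 6)) + (-10 + sqrt(0**2 + (-10)**2))) = -79*((2 - sqrt(-5)) + (-10 + sqrt(0 + 100))) = -79*((2 - I*sqrt(5)) + (-10 + sqrt(100))) = -79*((2 - I*sqrt(5)) + (-10 + 10)) = -79*((2 - I*sqrt(5)) + 0) = -79*(2 - I*sqrt(5)) = -158 + 79*I*sqrt(5)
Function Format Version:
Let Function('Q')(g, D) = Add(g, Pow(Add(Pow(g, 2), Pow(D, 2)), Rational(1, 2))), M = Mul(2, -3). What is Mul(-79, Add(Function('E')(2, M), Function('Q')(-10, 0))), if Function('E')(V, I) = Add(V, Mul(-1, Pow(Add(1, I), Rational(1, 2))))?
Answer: Add(-158, Mul(79, I, Pow(5, Rational(1, 2)))) ≈ Add(-158.00, Mul(176.65, I))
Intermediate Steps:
M = -6
Function('Q')(g, D) = Add(g, Pow(Add(Pow(D, 2), Pow(g, 2)), Rational(1, 2)))
Mul(-79, Add(Function('E')(2, M), Function('Q')(-10, 0))) = Mul(-79, Add(Add(2, Mul(-1, Pow(Add(1, -6), Rational(1, 2)))), Add(-10, Pow(Add(Pow(0, 2), Pow(-10, 2)), Rational(1, 2))))) = Mul(-79, Add(Add(2, Mul(-1, Pow(-5, Rational(1, 2)))), Add(-10, Pow(Add(0, 100), Rational(1, 2))))) = Mul(-79, Add(Add(2, Mul(-1, Mul(I, Pow(5, Rational(1, 2))))), Add(-10, Pow(100, Rational(1, 2))))) = Mul(-79, Add(Add(2, Mul(-1, I, Pow(5, Rational(1, 2)))), Add(-10, 10))) = Mul(-79, Add(Add(2, Mul(-1, I, Pow(5, Rational(1, 2)))), 0)) = Mul(-79, Add(2, Mul(-1, I, Pow(5, Rational(1, 2))))) = Add(-158, Mul(79, I, Pow(5, Rational(1, 2))))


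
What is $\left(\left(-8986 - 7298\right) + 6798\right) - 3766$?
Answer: $-13252$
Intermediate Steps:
$\left(\left(-8986 - 7298\right) + 6798\right) - 3766 = \left(-16284 + 6798\right) - 3766 = -9486 - 3766 = -13252$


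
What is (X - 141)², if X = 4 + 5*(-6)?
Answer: 27889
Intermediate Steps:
X = -26 (X = 4 - 30 = -26)
(X - 141)² = (-26 - 141)² = (-167)² = 27889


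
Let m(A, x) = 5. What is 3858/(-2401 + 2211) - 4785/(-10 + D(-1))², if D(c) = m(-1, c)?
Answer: -20112/95 ≈ -211.71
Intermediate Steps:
D(c) = 5
3858/(-2401 + 2211) - 4785/(-10 + D(-1))² = 3858/(-2401 + 2211) - 4785/(-10 + 5)² = 3858/(-190) - 4785/((-5)²) = 3858*(-1/190) - 4785/25 = -1929/95 - 4785*1/25 = -1929/95 - 957/5 = -20112/95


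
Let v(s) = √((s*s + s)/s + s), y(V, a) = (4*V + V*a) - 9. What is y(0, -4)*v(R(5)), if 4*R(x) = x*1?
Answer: -9*√14/2 ≈ -16.837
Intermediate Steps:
R(x) = x/4 (R(x) = (x*1)/4 = x/4)
y(V, a) = -9 + 4*V + V*a
v(s) = √(s + (s + s²)/s) (v(s) = √((s² + s)/s + s) = √((s + s²)/s + s) = √(s + (s + s²)/s))
y(0, -4)*v(R(5)) = (-9 + 4*0 + 0*(-4))*√(1 + 2*((¼)*5)) = (-9 + 0 + 0)*√(1 + 2*(5/4)) = -9*√(1 + 5/2) = -9*√14/2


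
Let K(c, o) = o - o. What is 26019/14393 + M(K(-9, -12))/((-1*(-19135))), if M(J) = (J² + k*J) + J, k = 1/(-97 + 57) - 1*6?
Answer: 26019/14393 ≈ 1.8078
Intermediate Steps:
K(c, o) = 0
k = -241/40 (k = 1/(-40) - 6 = -1/40 - 6 = -241/40 ≈ -6.0250)
M(J) = J² - 201*J/40 (M(J) = (J² - 241*J/40) + J = J² - 201*J/40)
26019/14393 + M(K(-9, -12))/((-1*(-19135))) = 26019/14393 + ((1/40)*0*(-201 + 40*0))/((-1*(-19135))) = 26019*(1/14393) + ((1/40)*0*(-201 + 0))/19135 = 26019/14393 + ((1/40)*0*(-201))*(1/19135) = 26019/14393 + 0*(1/19135) = 26019/14393 + 0 = 26019/14393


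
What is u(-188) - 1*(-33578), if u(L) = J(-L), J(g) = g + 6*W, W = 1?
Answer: 33772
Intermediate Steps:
J(g) = 6 + g (J(g) = g + 6*1 = g + 6 = 6 + g)
u(L) = 6 - L
u(-188) - 1*(-33578) = (6 - 1*(-188)) - 1*(-33578) = (6 + 188) + 33578 = 194 + 33578 = 33772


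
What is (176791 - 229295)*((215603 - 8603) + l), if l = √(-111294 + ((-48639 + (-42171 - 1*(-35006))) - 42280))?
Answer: -10868328000 - 52504*I*√209378 ≈ -1.0868e+10 - 2.4025e+7*I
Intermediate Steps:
l = I*√209378 (l = √(-111294 + ((-48639 + (-42171 + 35006)) - 42280)) = √(-111294 + ((-48639 - 7165) - 42280)) = √(-111294 + (-55804 - 42280)) = √(-111294 - 98084) = √(-209378) = I*√209378 ≈ 457.58*I)
(176791 - 229295)*((215603 - 8603) + l) = (176791 - 229295)*((215603 - 8603) + I*√209378) = -52504*(207000 + I*√209378) = -10868328000 - 52504*I*√209378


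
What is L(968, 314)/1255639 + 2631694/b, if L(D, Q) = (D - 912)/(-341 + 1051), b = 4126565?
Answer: 6703328980110/10510994070071 ≈ 0.63774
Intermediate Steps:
L(D, Q) = -456/355 + D/710 (L(D, Q) = (-912 + D)/710 = (-912 + D)*(1/710) = -456/355 + D/710)
L(968, 314)/1255639 + 2631694/b = (-456/355 + (1/710)*968)/1255639 + 2631694/4126565 = (-456/355 + 484/355)*(1/1255639) + 2631694*(1/4126565) = (28/355)*(1/1255639) + 2631694/4126565 = 4/63678835 + 2631694/4126565 = 6703328980110/10510994070071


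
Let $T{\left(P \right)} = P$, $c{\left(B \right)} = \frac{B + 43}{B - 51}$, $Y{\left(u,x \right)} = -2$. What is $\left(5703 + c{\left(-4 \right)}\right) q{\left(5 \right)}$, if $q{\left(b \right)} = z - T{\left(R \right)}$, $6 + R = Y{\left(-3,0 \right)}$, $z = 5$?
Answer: $\frac{4077138}{55} \approx 74130.0$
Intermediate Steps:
$c{\left(B \right)} = \frac{43 + B}{-51 + B}$
$R = -8$ ($R = -6 - 2 = -8$)
$q{\left(b \right)} = 13$ ($q{\left(b \right)} = 5 - -8 = 5 + 8 = 13$)
$\left(5703 + c{\left(-4 \right)}\right) q{\left(5 \right)} = \left(5703 + \frac{43 - 4}{-51 - 4}\right) 13 = \left(5703 + \frac{1}{-55} \cdot 39\right) 13 = \left(5703 - \frac{39}{55}\right) 13 = \frac{313626}{55} \cdot 13 = \frac{4077138}{55}$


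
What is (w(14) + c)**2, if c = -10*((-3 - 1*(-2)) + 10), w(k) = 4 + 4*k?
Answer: 900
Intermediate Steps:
c = -90 (c = -10*((-3 + 2) + 10) = -10*(-1 + 10) = -10*9 = -90)
(w(14) + c)**2 = ((4 + 4*14) - 90)**2 = ((4 + 56) - 90)**2 = (60 - 90)**2 = (-30)**2 = 900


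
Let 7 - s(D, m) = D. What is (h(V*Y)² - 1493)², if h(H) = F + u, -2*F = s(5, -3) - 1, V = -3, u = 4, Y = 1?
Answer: 35081929/16 ≈ 2.1926e+6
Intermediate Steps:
s(D, m) = 7 - D
F = -½ (F = -((7 - 1*5) - 1)/2 = -((7 - 5) - 1)/2 = -(2 - 1)/2 = -½*1 = -½ ≈ -0.50000)
h(H) = 7/2 (h(H) = -½ + 4 = 7/2)
(h(V*Y)² - 1493)² = ((7/2)² - 1493)² = (49/4 - 1493)² = (-5923/4)² = 35081929/16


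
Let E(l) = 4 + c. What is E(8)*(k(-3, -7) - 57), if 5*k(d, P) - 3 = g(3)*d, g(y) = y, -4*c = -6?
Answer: -3201/10 ≈ -320.10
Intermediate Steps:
c = 3/2 (c = -¼*(-6) = 3/2 ≈ 1.5000)
k(d, P) = ⅗ + 3*d/5 (k(d, P) = ⅗ + (3*d)/5 = ⅗ + 3*d/5)
E(l) = 11/2 (E(l) = 4 + 3/2 = 11/2)
E(8)*(k(-3, -7) - 57) = 11*((⅗ + (⅗)*(-3)) - 57)/2 = 11*((⅗ - 9/5) - 57)/2 = 11*(-6/5 - 57)/2 = (11/2)*(-291/5) = -3201/10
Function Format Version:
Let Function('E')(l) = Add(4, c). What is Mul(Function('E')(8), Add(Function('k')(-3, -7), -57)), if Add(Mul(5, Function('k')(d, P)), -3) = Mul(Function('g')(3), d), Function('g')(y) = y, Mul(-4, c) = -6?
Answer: Rational(-3201, 10) ≈ -320.10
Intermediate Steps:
c = Rational(3, 2) (c = Mul(Rational(-1, 4), -6) = Rational(3, 2) ≈ 1.5000)
Function('k')(d, P) = Add(Rational(3, 5), Mul(Rational(3, 5), d)) (Function('k')(d, P) = Add(Rational(3, 5), Mul(Rational(1, 5), Mul(3, d))) = Add(Rational(3, 5), Mul(Rational(3, 5), d)))
Function('E')(l) = Rational(11, 2) (Function('E')(l) = Add(4, Rational(3, 2)) = Rational(11, 2))
Mul(Function('E')(8), Add(Function('k')(-3, -7), -57)) = Mul(Rational(11, 2), Add(Add(Rational(3, 5), Mul(Rational(3, 5), -3)), -57)) = Mul(Rational(11, 2), Add(Add(Rational(3, 5), Rational(-9, 5)), -57)) = Mul(Rational(11, 2), Add(Rational(-6, 5), -57)) = Mul(Rational(11, 2), Rational(-291, 5)) = Rational(-3201, 10)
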